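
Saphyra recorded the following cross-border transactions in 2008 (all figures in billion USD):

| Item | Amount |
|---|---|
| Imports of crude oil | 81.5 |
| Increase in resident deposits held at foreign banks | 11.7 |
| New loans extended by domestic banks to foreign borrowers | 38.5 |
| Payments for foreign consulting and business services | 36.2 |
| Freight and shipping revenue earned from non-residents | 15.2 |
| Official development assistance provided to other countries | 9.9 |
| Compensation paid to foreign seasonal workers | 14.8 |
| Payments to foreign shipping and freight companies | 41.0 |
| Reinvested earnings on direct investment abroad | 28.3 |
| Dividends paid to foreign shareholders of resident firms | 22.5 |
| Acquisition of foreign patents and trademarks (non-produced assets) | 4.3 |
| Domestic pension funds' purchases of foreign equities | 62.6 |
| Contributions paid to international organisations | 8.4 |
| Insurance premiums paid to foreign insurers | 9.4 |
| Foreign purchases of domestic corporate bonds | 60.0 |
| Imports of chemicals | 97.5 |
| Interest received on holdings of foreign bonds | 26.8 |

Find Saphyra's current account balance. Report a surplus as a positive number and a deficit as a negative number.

-250.9

Goods: -97.5 - 81.5 = -179.0
Services: -41.0 - 36.2 - 9.4 + 15.2 = -71.4
Primary income: -14.8 - 22.5 + 28.3 + 26.8 = 17.8
Secondary income: -8.4 - 9.9 = -18.3
Current account = (-179.0) + (-71.4) + 17.8 + (-18.3) = -250.9
(Excluded from the current account — financial account: increase in resident deposits held at foreign banks 11.7, new loans extended by domestic banks to foreign borrowers 38.5, domestic pension funds' purchases of foreign equities 62.6, foreign purchases of domestic corporate bonds 60.0; capital account: acquisition of foreign patents and trademarks (non-produced assets) 4.3.)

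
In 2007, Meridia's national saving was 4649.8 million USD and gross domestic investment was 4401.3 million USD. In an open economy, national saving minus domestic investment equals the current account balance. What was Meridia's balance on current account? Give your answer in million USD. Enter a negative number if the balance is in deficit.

248.5

CA = S - I = 4649.8 - 4401.3 = 248.5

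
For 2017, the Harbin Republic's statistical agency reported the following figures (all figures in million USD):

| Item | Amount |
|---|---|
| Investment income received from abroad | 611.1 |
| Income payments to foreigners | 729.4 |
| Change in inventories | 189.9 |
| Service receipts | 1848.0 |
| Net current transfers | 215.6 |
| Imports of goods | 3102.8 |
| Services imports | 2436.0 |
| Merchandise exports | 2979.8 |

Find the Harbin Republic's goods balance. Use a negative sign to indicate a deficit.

Goods balance = 2979.8 - 3102.8 = -123.0

-123.0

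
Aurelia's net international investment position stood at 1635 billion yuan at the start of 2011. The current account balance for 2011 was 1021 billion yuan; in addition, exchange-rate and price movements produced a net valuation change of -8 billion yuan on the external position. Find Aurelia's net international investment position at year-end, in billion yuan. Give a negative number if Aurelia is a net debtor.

Change in NIIP = current account + net valuation change = 1021 + (-8) = 1013
End-of-year NIIP = 1635 + 1013 = 2648

2648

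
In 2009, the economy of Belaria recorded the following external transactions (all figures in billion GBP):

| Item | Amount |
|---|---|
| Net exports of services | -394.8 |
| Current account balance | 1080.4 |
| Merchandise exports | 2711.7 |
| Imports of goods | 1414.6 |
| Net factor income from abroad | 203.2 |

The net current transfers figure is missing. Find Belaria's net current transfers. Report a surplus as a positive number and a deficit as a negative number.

-25.1

Current account = goods balance + services balance + net primary income + net secondary income
Sum of the known components = 1105.5
Net current transfers = CA - (known components) = 1080.4 - 1105.5 = -25.1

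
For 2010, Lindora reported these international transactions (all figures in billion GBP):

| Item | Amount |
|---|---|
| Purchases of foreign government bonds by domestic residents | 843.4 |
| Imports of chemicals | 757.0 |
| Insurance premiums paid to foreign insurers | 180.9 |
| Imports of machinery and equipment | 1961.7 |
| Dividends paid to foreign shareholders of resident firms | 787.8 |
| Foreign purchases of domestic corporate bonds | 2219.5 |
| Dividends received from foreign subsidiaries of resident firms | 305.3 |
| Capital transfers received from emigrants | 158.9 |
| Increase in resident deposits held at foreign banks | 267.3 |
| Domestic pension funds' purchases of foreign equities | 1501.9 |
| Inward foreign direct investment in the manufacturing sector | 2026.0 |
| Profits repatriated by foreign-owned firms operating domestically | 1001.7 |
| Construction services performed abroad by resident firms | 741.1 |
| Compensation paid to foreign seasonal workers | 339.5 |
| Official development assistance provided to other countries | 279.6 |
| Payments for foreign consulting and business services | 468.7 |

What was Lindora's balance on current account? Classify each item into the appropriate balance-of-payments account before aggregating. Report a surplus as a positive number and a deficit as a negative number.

Goods: -757.0 - 1961.7 = -2718.7
Services: -180.9 - 468.7 + 741.1 = 91.5
Primary income: 305.3 - 339.5 - 1001.7 - 787.8 = -1823.7
Secondary income: -279.6
Current account = (-2718.7) + 91.5 + (-1823.7) + (-279.6) = -4730.5
(Excluded from the current account — financial account: purchases of foreign government bonds by domestic residents 843.4, foreign purchases of domestic corporate bonds 2219.5, increase in resident deposits held at foreign banks 267.3, domestic pension funds' purchases of foreign equities 1501.9, inward foreign direct investment in the manufacturing sector 2026.0; capital account: capital transfers received from emigrants 158.9.)

-4730.5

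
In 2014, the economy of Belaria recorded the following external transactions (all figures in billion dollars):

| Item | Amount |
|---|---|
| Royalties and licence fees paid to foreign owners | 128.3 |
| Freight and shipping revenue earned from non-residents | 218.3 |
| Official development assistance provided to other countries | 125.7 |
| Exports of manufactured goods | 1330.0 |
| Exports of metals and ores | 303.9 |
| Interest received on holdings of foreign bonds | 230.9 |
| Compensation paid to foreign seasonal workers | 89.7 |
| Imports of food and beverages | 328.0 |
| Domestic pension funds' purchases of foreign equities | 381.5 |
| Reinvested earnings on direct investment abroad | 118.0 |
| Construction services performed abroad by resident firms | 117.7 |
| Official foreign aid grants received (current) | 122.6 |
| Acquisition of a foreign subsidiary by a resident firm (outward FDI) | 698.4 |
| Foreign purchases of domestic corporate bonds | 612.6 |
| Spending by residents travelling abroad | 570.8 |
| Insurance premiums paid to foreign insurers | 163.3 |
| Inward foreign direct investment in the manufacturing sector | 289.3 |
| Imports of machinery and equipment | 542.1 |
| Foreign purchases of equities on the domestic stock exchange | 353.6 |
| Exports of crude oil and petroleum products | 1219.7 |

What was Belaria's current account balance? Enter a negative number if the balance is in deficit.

Goods: 1330.0 + 1219.7 + 303.9 - 328.0 - 542.1 = 1983.5
Services: -570.8 + 117.7 - 128.3 - 163.3 + 218.3 = -526.4
Primary income: -89.7 + 230.9 + 118.0 = 259.2
Secondary income: -125.7 + 122.6 = -3.1
Current account = 1983.5 + (-526.4) + 259.2 + (-3.1) = 1713.2
(Excluded from the current account — financial account: domestic pension funds' purchases of foreign equities 381.5, acquisition of a foreign subsidiary by a resident firm (outward FDI) 698.4, foreign purchases of domestic corporate bonds 612.6, inward foreign direct investment in the manufacturing sector 289.3, foreign purchases of equities on the domestic stock exchange 353.6.)

1713.2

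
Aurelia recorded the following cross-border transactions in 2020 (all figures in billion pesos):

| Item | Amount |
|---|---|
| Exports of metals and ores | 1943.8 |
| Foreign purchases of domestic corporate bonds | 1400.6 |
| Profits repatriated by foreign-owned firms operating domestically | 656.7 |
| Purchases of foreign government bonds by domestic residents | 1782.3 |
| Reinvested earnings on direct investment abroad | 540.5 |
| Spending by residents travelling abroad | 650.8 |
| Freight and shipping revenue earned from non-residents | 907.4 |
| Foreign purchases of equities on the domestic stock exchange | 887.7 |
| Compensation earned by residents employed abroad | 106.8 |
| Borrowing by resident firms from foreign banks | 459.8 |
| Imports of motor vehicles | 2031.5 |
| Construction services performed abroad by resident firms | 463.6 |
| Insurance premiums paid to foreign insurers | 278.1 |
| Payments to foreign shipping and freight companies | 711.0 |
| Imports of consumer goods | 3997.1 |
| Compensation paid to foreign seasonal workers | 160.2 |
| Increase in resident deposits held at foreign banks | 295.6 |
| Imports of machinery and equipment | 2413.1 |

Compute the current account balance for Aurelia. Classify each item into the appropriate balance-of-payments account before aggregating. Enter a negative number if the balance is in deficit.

Goods: -3997.1 + 1943.8 - 2031.5 - 2413.1 = -6497.9
Services: -278.1 + 463.6 - 711.0 - 650.8 + 907.4 = -268.9
Primary income: 540.5 + 106.8 - 160.2 - 656.7 = -169.6
Current account = (-6497.9) + (-268.9) + (-169.6) = -6936.4
(Excluded from the current account — financial account: foreign purchases of domestic corporate bonds 1400.6, purchases of foreign government bonds by domestic residents 1782.3, foreign purchases of equities on the domestic stock exchange 887.7, borrowing by resident firms from foreign banks 459.8, increase in resident deposits held at foreign banks 295.6.)

-6936.4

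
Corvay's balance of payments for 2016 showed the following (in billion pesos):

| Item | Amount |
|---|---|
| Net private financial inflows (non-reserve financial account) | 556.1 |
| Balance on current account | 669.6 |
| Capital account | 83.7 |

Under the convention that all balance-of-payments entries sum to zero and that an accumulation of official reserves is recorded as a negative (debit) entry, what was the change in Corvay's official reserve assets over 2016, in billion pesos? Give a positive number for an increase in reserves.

Official reserve transactions balance = -(669.6 + 83.7 + 556.1) = -1309.4
An accumulation of reserves is recorded as a debit (negative entry), so the change in the stock of reserves is the negative of that balance.
Change in official reserves = -(-1309.4) = 1309.4

1309.4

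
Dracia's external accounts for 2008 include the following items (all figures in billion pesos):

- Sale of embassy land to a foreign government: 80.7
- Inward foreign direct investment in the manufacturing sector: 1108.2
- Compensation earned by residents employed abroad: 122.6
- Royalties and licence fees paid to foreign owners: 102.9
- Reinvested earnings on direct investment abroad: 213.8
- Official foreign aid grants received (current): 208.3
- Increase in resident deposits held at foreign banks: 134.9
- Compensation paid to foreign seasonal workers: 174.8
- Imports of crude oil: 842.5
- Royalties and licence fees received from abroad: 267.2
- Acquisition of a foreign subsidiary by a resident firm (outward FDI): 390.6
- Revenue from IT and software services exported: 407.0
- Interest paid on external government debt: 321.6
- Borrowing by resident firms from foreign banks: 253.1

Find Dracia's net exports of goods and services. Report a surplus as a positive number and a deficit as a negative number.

Goods: -842.5
Services: 267.2 - 102.9 + 407.0 = 571.3
Trade balance = -842.5 + 571.3 = -271.2
(Excluded from the trade balance — capital account: sale of embassy land to a foreign government 80.7; financial account: inward foreign direct investment in the manufacturing sector 1108.2, increase in resident deposits held at foreign banks 134.9, acquisition of a foreign subsidiary by a resident firm (outward FDI) 390.6, borrowing by resident firms from foreign banks 253.1; primary income: compensation earned by residents employed abroad 122.6, reinvested earnings on direct investment abroad 213.8, compensation paid to foreign seasonal workers 174.8, interest paid on external government debt 321.6; secondary income: official foreign aid grants received (current) 208.3.)

-271.2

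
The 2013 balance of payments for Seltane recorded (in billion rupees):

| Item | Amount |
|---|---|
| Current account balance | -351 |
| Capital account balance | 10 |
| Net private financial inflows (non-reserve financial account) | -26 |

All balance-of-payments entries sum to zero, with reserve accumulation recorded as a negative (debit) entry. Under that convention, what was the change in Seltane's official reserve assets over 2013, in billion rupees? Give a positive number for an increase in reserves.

Official reserve transactions balance = -((-351) + 10 + (-26)) = 367
An accumulation of reserves is recorded as a debit (negative entry), so the change in the stock of reserves is the negative of that balance.
Change in official reserves = -(367) = -367

-367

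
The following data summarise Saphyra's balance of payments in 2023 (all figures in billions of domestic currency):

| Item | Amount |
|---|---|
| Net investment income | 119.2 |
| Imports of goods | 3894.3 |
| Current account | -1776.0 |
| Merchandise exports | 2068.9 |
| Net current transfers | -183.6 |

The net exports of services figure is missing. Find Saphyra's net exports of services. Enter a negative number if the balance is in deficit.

Current account = goods balance + services balance + net primary income + net secondary income
Sum of the known components = -1889.8
Net exports of services = CA - (known components) = -1776.0 - (-1889.8) = 113.8

113.8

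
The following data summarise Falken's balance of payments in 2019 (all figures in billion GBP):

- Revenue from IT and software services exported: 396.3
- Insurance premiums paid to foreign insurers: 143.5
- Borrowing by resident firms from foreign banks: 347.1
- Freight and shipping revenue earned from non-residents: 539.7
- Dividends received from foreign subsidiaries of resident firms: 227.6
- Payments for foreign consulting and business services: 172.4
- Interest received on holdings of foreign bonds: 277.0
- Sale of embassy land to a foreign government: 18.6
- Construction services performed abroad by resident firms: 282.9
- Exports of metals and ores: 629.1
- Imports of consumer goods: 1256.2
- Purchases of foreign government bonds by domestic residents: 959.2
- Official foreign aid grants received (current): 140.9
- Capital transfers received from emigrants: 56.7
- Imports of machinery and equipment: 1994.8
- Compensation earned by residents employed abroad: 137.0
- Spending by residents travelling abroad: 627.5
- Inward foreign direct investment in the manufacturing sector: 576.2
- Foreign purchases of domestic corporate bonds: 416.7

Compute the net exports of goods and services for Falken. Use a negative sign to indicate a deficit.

-2346.4

Goods: 629.1 - 1994.8 - 1256.2 = -2621.9
Services: -143.5 + 396.3 - 172.4 - 627.5 + 282.9 + 539.7 = 275.5
Trade balance = -2621.9 + 275.5 = -2346.4
(Excluded from the trade balance — financial account: borrowing by resident firms from foreign banks 347.1, purchases of foreign government bonds by domestic residents 959.2, inward foreign direct investment in the manufacturing sector 576.2, foreign purchases of domestic corporate bonds 416.7; primary income: dividends received from foreign subsidiaries of resident firms 227.6, interest received on holdings of foreign bonds 277.0, compensation earned by residents employed abroad 137.0; capital account: sale of embassy land to a foreign government 18.6, capital transfers received from emigrants 56.7; secondary income: official foreign aid grants received (current) 140.9.)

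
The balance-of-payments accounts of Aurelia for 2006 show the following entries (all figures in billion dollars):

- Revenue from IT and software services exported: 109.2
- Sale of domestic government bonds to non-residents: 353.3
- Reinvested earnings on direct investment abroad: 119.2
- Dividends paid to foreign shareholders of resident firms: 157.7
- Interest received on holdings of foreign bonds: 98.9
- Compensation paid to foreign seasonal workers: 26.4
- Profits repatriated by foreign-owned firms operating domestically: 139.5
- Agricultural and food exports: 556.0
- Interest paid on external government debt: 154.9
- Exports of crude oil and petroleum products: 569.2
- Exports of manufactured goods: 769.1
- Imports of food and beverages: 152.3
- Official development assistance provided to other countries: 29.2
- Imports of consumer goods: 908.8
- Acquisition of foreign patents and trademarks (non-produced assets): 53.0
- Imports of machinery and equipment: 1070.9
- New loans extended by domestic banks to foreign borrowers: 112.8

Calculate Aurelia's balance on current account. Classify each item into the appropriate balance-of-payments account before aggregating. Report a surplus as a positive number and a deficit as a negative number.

Goods: -1070.9 + 569.2 - 908.8 + 556.0 - 152.3 + 769.1 = -237.7
Services: 109.2
Primary income: -139.5 - 157.7 + 98.9 - 154.9 - 26.4 + 119.2 = -260.4
Secondary income: -29.2
Current account = (-237.7) + 109.2 + (-260.4) + (-29.2) = -418.1
(Excluded from the current account — financial account: sale of domestic government bonds to non-residents 353.3, new loans extended by domestic banks to foreign borrowers 112.8; capital account: acquisition of foreign patents and trademarks (non-produced assets) 53.0.)

-418.1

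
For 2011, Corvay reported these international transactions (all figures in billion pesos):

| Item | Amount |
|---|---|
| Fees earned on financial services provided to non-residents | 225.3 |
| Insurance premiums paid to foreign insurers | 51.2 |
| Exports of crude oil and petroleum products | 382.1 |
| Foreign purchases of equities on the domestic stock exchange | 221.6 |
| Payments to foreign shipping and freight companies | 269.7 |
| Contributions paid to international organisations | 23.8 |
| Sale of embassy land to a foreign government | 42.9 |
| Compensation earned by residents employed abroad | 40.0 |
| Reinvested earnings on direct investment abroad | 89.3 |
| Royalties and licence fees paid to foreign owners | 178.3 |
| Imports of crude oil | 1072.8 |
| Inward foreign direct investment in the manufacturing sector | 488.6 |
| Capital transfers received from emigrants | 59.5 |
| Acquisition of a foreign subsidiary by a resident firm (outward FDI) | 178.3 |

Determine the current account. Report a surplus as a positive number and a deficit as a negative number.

-859.1

Goods: 382.1 - 1072.8 = -690.7
Services: 225.3 - 51.2 - 178.3 - 269.7 = -273.9
Primary income: 89.3 + 40.0 = 129.3
Secondary income: -23.8
Current account = (-690.7) + (-273.9) + 129.3 + (-23.8) = -859.1
(Excluded from the current account — financial account: foreign purchases of equities on the domestic stock exchange 221.6, inward foreign direct investment in the manufacturing sector 488.6, acquisition of a foreign subsidiary by a resident firm (outward FDI) 178.3; capital account: sale of embassy land to a foreign government 42.9, capital transfers received from emigrants 59.5.)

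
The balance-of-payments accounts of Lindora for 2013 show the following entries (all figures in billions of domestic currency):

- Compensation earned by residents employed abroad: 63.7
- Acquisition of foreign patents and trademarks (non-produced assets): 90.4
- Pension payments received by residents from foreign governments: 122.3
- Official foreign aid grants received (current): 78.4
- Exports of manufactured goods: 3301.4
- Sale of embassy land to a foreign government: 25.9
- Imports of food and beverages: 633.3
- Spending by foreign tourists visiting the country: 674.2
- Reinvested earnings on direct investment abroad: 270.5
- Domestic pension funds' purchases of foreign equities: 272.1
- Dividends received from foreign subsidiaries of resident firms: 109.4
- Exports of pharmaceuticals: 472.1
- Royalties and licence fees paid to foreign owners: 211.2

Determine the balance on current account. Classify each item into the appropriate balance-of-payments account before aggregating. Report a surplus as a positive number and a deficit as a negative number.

Goods: 3301.4 - 633.3 + 472.1 = 3140.2
Services: -211.2 + 674.2 = 463.0
Primary income: 109.4 + 270.5 + 63.7 = 443.6
Secondary income: 122.3 + 78.4 = 200.7
Current account = 3140.2 + 463.0 + 443.6 + 200.7 = 4247.5
(Excluded from the current account — capital account: acquisition of foreign patents and trademarks (non-produced assets) 90.4, sale of embassy land to a foreign government 25.9; financial account: domestic pension funds' purchases of foreign equities 272.1.)

4247.5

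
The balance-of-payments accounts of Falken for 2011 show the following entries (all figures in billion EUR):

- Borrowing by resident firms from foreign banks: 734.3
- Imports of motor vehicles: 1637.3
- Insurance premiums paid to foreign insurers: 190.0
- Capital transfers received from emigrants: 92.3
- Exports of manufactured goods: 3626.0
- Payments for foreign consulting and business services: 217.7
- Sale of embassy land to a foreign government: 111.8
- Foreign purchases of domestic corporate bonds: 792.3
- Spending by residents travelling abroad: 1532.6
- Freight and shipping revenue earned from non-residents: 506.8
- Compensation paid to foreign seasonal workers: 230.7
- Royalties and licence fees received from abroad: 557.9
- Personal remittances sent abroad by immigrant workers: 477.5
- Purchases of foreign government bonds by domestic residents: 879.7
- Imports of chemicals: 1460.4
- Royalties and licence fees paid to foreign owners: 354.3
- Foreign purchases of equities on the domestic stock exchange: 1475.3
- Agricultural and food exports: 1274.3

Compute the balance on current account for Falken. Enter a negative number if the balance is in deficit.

Goods: -1460.4 - 1637.3 + 3626.0 + 1274.3 = 1802.6
Services: 557.9 - 1532.6 + 506.8 - 190.0 - 217.7 - 354.3 = -1229.9
Primary income: -230.7
Secondary income: -477.5
Current account = 1802.6 + (-1229.9) + (-230.7) + (-477.5) = -135.5
(Excluded from the current account — financial account: borrowing by resident firms from foreign banks 734.3, foreign purchases of domestic corporate bonds 792.3, purchases of foreign government bonds by domestic residents 879.7, foreign purchases of equities on the domestic stock exchange 1475.3; capital account: capital transfers received from emigrants 92.3, sale of embassy land to a foreign government 111.8.)

-135.5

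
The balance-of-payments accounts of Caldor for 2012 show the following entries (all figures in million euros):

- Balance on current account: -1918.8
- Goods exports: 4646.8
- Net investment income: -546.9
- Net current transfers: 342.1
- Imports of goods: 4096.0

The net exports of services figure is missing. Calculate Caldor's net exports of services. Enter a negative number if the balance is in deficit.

-2264.8

Current account = goods balance + services balance + net primary income + net secondary income
Sum of the known components = 346.0
Net exports of services = CA - (known components) = -1918.8 - 346.0 = -2264.8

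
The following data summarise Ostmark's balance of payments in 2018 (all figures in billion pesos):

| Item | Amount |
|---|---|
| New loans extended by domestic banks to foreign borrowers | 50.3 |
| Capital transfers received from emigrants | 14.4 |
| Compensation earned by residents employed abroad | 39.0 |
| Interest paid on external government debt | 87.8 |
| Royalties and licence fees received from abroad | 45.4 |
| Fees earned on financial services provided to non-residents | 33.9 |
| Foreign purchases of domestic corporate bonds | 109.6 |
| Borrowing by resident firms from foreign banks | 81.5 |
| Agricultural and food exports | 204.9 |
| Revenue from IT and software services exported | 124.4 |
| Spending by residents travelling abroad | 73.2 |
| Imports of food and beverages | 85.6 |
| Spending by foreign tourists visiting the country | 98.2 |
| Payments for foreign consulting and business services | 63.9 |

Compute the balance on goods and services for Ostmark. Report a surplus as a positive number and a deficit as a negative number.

Goods: -85.6 + 204.9 = 119.3
Services: -63.9 + 45.4 + 33.9 + 98.2 - 73.2 + 124.4 = 164.8
Trade balance = 119.3 + 164.8 = 284.1
(Excluded from the trade balance — financial account: new loans extended by domestic banks to foreign borrowers 50.3, foreign purchases of domestic corporate bonds 109.6, borrowing by resident firms from foreign banks 81.5; capital account: capital transfers received from emigrants 14.4; primary income: compensation earned by residents employed abroad 39.0, interest paid on external government debt 87.8.)

284.1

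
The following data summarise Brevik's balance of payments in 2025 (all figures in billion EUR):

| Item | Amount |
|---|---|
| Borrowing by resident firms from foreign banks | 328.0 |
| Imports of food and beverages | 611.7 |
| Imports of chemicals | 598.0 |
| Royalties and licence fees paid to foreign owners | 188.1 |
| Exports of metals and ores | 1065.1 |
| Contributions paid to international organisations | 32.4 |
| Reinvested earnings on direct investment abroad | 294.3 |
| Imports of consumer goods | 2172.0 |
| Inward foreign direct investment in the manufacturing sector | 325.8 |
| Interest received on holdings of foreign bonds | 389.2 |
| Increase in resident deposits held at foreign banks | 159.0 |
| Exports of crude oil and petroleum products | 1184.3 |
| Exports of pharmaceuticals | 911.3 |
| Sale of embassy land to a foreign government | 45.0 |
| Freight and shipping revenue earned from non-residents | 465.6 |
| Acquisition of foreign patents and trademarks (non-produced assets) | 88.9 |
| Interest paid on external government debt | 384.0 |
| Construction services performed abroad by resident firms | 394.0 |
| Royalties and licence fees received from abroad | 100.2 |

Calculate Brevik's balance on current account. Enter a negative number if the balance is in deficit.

Goods: -611.7 + 911.3 - 598.0 + 1065.1 + 1184.3 - 2172.0 = -221.0
Services: 465.6 + 100.2 - 188.1 + 394.0 = 771.7
Primary income: 294.3 + 389.2 - 384.0 = 299.5
Secondary income: -32.4
Current account = (-221.0) + 771.7 + 299.5 + (-32.4) = 817.8
(Excluded from the current account — financial account: borrowing by resident firms from foreign banks 328.0, inward foreign direct investment in the manufacturing sector 325.8, increase in resident deposits held at foreign banks 159.0; capital account: sale of embassy land to a foreign government 45.0, acquisition of foreign patents and trademarks (non-produced assets) 88.9.)

817.8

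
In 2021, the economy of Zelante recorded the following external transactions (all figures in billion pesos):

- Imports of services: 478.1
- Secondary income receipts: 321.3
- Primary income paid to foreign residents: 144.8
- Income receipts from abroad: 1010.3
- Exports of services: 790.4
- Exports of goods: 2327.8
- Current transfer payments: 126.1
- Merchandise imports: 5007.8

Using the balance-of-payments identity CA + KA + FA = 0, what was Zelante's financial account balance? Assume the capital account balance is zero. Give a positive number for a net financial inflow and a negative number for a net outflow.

1307.0

Goods balance = 2327.8 - 5007.8 = -2680.0
Services balance = 790.4 - 478.1 = 312.3
Trade balance (goods + services) = -2680.0 + 312.3 = -2367.7
Net primary income = 1010.3 - 144.8 = 865.5
Net secondary income = 321.3 - 126.1 = 195.2
Current account = -2367.7 + 865.5 + 195.2 = -1307.0
Financial account = -(-1307.0) = 1307.0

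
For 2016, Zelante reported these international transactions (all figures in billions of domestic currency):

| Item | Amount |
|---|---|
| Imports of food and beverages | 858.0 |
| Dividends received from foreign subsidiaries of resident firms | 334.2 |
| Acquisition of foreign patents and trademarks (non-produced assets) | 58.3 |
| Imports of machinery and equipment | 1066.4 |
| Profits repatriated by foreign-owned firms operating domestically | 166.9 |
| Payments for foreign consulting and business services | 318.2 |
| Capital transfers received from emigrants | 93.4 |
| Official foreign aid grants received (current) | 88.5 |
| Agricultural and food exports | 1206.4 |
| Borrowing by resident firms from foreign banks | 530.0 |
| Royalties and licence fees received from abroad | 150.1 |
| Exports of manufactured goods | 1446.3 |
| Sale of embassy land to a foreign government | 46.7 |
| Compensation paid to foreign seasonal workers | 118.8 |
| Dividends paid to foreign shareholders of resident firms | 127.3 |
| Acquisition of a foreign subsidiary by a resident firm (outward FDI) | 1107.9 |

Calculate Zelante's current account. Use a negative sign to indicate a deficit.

569.9

Goods: 1446.3 - 858.0 + 1206.4 - 1066.4 = 728.3
Services: -318.2 + 150.1 = -168.1
Primary income: -127.3 - 166.9 + 334.2 - 118.8 = -78.8
Secondary income: 88.5
Current account = 728.3 + (-168.1) + (-78.8) + 88.5 = 569.9
(Excluded from the current account — capital account: acquisition of foreign patents and trademarks (non-produced assets) 58.3, capital transfers received from emigrants 93.4, sale of embassy land to a foreign government 46.7; financial account: borrowing by resident firms from foreign banks 530.0, acquisition of a foreign subsidiary by a resident firm (outward FDI) 1107.9.)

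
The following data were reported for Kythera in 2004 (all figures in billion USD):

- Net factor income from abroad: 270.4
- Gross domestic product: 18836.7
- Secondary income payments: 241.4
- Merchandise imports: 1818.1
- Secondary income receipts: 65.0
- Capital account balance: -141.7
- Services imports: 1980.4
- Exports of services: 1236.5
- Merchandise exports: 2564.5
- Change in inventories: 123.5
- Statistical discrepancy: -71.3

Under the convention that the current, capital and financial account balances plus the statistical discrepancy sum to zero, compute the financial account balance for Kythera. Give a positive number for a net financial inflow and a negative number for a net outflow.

Goods balance = 2564.5 - 1818.1 = 746.4
Services balance = 1236.5 - 1980.4 = -743.9
Trade balance (goods + services) = 746.4 + (-743.9) = 2.5
Net primary income = 270.4
Net secondary income = 65.0 - 241.4 = -176.4
Current account = 2.5 + 270.4 + (-176.4) = 96.5
Financial account = -(96.5 + (-141.7) + (-71.3)) = 116.5

116.5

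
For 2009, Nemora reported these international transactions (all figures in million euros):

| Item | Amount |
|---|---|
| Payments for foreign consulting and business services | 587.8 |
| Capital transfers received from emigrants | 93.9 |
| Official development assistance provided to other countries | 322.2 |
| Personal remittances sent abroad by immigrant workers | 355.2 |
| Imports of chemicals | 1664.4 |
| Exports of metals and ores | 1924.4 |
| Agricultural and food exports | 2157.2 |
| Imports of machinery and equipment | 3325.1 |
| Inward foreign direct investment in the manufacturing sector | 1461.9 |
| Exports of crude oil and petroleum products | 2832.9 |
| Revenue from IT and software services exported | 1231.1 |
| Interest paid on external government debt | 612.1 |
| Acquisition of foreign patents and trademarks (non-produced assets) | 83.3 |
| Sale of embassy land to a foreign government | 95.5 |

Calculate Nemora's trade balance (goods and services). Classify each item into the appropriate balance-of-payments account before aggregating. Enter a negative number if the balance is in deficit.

2568.3

Goods: -3325.1 + 2832.9 + 1924.4 + 2157.2 - 1664.4 = 1925.0
Services: -587.8 + 1231.1 = 643.3
Trade balance = 1925.0 + 643.3 = 2568.3
(Excluded from the trade balance — capital account: capital transfers received from emigrants 93.9, acquisition of foreign patents and trademarks (non-produced assets) 83.3, sale of embassy land to a foreign government 95.5; secondary income: official development assistance provided to other countries 322.2, personal remittances sent abroad by immigrant workers 355.2; financial account: inward foreign direct investment in the manufacturing sector 1461.9; primary income: interest paid on external government debt 612.1.)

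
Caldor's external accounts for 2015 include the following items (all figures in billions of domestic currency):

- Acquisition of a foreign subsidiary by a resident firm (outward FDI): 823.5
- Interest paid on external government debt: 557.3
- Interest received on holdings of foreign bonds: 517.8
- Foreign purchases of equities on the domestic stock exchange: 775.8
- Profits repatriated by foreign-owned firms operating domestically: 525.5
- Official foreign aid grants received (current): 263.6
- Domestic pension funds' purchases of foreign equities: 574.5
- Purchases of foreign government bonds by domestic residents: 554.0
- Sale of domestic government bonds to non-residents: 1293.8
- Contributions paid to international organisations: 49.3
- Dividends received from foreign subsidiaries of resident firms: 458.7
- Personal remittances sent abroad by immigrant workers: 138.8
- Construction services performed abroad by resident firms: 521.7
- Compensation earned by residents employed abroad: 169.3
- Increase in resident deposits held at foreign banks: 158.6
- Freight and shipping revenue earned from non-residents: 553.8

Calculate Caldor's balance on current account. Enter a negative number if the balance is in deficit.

1214.0

Services: 521.7 + 553.8 = 1075.5
Primary income: 169.3 - 557.3 + 517.8 - 525.5 + 458.7 = 63.0
Secondary income: -138.8 - 49.3 + 263.6 = 75.5
Current account = 1075.5 + 63.0 + 75.5 = 1214.0
(Excluded from the current account — financial account: acquisition of a foreign subsidiary by a resident firm (outward FDI) 823.5, foreign purchases of equities on the domestic stock exchange 775.8, domestic pension funds' purchases of foreign equities 574.5, purchases of foreign government bonds by domestic residents 554.0, sale of domestic government bonds to non-residents 1293.8, increase in resident deposits held at foreign banks 158.6.)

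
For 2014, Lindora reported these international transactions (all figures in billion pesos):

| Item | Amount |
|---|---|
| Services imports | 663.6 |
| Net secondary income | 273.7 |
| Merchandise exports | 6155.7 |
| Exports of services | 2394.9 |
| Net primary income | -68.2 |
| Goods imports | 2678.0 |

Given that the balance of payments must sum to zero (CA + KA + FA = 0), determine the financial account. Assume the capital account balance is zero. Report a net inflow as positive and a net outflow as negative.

Goods balance = 6155.7 - 2678.0 = 3477.7
Services balance = 2394.9 - 663.6 = 1731.3
Trade balance (goods + services) = 3477.7 + 1731.3 = 5209.0
Net primary income = -68.2
Net secondary income = 273.7
Current account = 5209.0 + (-68.2) + 273.7 = 5414.5
Financial account = -(5414.5) = -5414.5

-5414.5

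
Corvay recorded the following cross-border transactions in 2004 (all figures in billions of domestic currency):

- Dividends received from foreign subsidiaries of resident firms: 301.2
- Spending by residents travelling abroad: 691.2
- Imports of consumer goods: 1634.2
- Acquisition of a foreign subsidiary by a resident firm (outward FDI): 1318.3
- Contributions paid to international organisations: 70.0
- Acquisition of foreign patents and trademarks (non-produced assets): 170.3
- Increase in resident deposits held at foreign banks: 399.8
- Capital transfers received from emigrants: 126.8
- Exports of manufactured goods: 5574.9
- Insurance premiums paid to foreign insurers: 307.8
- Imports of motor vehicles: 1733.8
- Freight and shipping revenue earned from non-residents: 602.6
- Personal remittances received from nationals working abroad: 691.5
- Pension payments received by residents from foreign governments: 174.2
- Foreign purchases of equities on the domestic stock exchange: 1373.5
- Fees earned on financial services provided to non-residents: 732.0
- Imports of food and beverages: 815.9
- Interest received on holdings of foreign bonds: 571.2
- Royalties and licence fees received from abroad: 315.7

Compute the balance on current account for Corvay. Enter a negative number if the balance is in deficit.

Goods: -815.9 + 5574.9 - 1634.2 - 1733.8 = 1391.0
Services: 315.7 + 732.0 - 307.8 - 691.2 + 602.6 = 651.3
Primary income: 571.2 + 301.2 = 872.4
Secondary income: 174.2 - 70.0 + 691.5 = 795.7
Current account = 1391.0 + 651.3 + 872.4 + 795.7 = 3710.4
(Excluded from the current account — financial account: acquisition of a foreign subsidiary by a resident firm (outward FDI) 1318.3, increase in resident deposits held at foreign banks 399.8, foreign purchases of equities on the domestic stock exchange 1373.5; capital account: acquisition of foreign patents and trademarks (non-produced assets) 170.3, capital transfers received from emigrants 126.8.)

3710.4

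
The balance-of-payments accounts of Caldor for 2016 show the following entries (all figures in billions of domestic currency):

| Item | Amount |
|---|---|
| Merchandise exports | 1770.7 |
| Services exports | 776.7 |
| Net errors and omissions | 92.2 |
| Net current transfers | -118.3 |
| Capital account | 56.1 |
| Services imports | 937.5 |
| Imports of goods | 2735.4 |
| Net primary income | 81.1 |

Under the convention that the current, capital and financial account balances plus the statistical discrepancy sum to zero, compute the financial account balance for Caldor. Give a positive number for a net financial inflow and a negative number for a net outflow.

Goods balance = 1770.7 - 2735.4 = -964.7
Services balance = 776.7 - 937.5 = -160.8
Trade balance (goods + services) = -964.7 + (-160.8) = -1125.5
Net primary income = 81.1
Net secondary income = -118.3
Current account = -1125.5 + 81.1 + (-118.3) = -1162.7
Financial account = -(-1162.7 + 56.1 + 92.2) = 1014.4

1014.4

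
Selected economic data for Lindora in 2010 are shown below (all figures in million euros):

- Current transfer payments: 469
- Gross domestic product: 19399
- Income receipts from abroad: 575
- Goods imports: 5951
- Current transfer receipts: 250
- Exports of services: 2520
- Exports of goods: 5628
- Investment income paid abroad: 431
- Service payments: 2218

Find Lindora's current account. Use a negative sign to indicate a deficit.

-96

Goods balance = 5628 - 5951 = -323
Services balance = 2520 - 2218 = 302
Trade balance (goods + services) = -323 + 302 = -21
Net primary income = 575 - 431 = 144
Net secondary income = 250 - 469 = -219
Current account = -21 + 144 + (-219) = -96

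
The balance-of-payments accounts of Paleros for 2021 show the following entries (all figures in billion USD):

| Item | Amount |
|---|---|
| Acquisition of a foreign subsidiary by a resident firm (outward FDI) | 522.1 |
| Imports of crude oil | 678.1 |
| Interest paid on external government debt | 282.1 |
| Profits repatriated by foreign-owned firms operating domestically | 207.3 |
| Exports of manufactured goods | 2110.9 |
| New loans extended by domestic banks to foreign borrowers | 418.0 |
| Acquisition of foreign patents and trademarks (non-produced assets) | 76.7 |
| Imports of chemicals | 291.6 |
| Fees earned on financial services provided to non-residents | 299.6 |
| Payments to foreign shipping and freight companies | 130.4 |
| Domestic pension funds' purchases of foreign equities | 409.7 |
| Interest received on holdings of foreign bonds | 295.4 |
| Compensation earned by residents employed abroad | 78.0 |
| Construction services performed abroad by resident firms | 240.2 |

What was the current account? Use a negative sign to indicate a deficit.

1434.6

Goods: 2110.9 - 291.6 - 678.1 = 1141.2
Services: -130.4 + 240.2 + 299.6 = 409.4
Primary income: 295.4 + 78.0 - 282.1 - 207.3 = -116.0
Current account = 1141.2 + 409.4 + (-116.0) = 1434.6
(Excluded from the current account — financial account: acquisition of a foreign subsidiary by a resident firm (outward FDI) 522.1, new loans extended by domestic banks to foreign borrowers 418.0, domestic pension funds' purchases of foreign equities 409.7; capital account: acquisition of foreign patents and trademarks (non-produced assets) 76.7.)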